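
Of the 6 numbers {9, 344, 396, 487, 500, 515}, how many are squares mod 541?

(9/541) = +1 → QR.
(344/541) = -1 → non-residue.
(396/541) = -1 → non-residue.
(487/541) = -1 → non-residue.
(500/541) = +1 → QR.
(515/541) = +1 → QR.
Total quadratic residues among the 6: 3.

3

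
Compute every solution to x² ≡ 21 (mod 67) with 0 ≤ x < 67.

17, 50

Since 67 ≡ 3 (mod 4), a square root of 21 is 21^((67+1)/4) = 21^17 mod 67.
Repeated squaring: 21^2≡39, 21^4≡47, 21^8≡65, 21^16≡4 (mod 67).
21^17 = 21^(16+1) ≡ 17 (mod 67).
Check: 17² = 289 ≡ 21 (mod 67). The two roots are 17 and 50.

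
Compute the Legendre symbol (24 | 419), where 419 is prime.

Euler's criterion: (24/419) ≡ 24^209 (mod 419).
24^2 ≡ 157 (mod 419)
24^4 ≡ 347 (mod 419)
24^8 ≡ 156 (mod 419)
24^16 ≡ 34 (mod 419)
24^32 ≡ 318 (mod 419)
24^64 ≡ 145 (mod 419)
24^128 ≡ 75 (mod 419)
24^209 = 24^(128+64+16+1) ≡ 418 (mod 419).
Result is 418 ≡ −1, so (24/419) = −1.

-1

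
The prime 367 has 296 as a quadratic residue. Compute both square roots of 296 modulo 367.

42, 325

Since 367 ≡ 3 (mod 4), a square root of 296 is 296^((367+1)/4) = 296^92 mod 367.
Repeated squaring: 296^2≡270, 296^4≡234, 296^8≡73, 296^16≡191, 296^32≡148, 296^64≡251 (mod 367).
296^92 = 296^(64+16+8+4) ≡ 325 (mod 367).
Check: 325² = 105625 ≡ 296 (mod 367). The two roots are 42 and 325.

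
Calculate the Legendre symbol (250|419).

-1

Pull out 2: since 419 ≡ 3 (mod 8), (2/419) = -1.
Reciprocity: 125 ≡ 1 and 419 ≡ 3 (mod 4), so (125/419) = +(419/125).
Reduce top mod 125: now compute (44/125).
Pull out 2^2: since 125 ≡ 5 (mod 8), (2/125) = -1, so (2/125)^2 = +1.
Reciprocity: 11 ≡ 3 and 125 ≡ 1 (mod 4), so (11/125) = +(125/11).
Reduce top mod 11: now compute (4/11).
Pull out 2^2: since 11 ≡ 3 (mod 8), (2/11) = -1, so (2/11)^2 = +1.
Reached (1/11) = 1. Collecting the sign flips along the way, the symbol is -1.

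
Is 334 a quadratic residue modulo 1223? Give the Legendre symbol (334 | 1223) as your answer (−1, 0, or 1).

Pull out 2: since 1223 ≡ 7 (mod 8), (2/1223) = +1.
Reciprocity: 167 ≡ 3 and 1223 ≡ 3 (mod 4), so (167/1223) = −(1223/167).
Reduce top mod 167: now compute (54/167).
Pull out 2: since 167 ≡ 7 (mod 8), (2/167) = +1.
Reciprocity: 27 ≡ 3 and 167 ≡ 3 (mod 4), so (27/167) = −(167/27).
Reduce top mod 27: now compute (5/27).
Reciprocity: 5 ≡ 1 and 27 ≡ 3 (mod 4), so (5/27) = +(27/5).
Reduce top mod 5: now compute (2/5).
Pull out 2: since 5 ≡ 5 (mod 8), (2/5) = -1.
Reached (1/5) = 1. Collecting the sign flips along the way, the symbol is -1.

-1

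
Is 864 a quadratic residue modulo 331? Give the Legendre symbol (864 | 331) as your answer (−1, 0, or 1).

1

First reduce: 864 ≡ 202 (mod 331).
Pull out 2: since 331 ≡ 3 (mod 8), (2/331) = -1.
Reciprocity: 101 ≡ 1 and 331 ≡ 3 (mod 4), so (101/331) = +(331/101).
Reduce top mod 101: now compute (28/101).
Pull out 2^2: since 101 ≡ 5 (mod 8), (2/101) = -1, so (2/101)^2 = +1.
Reciprocity: 7 ≡ 3 and 101 ≡ 1 (mod 4), so (7/101) = +(101/7).
Reduce top mod 7: now compute (3/7).
Reciprocity: 3 ≡ 3 and 7 ≡ 3 (mod 4), so (3/7) = −(7/3).
Reduce top mod 3: now compute (1/3).
Reached (1/3) = 1. Collecting the sign flips along the way, the symbol is +1.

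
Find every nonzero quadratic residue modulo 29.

Square k = 1,…,14 (k and 29−k give the same square):
1²=1, 2²=4, 3²=9, 4²=16, 5²=25, 6²≡7, 7²≡20, 8²≡6, 9²≡23, 10²≡13, 11²≡5, 12²≡28, 13²≡24, 14²≡22 (mod 29).
So the quadratic residues mod 29 are {1, 4, 5, 6, 7, 9, 13, 16, 20, 22, 23, 24, 25, 28}.

1, 4, 5, 6, 7, 9, 13, 16, 20, 22, 23, 24, 25, 28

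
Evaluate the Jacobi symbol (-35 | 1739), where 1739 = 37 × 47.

First reduce: -35 ≡ 1704 (mod 1739).
Pull out 2^3: since 1739 ≡ 3 (mod 8), (2/1739) = -1, so (2/1739)^3 = -1.
Reciprocity: 213 ≡ 1 and 1739 ≡ 3 (mod 4), so (213/1739) = +(1739/213).
Reduce top mod 213: now compute (35/213).
Reciprocity: 35 ≡ 3 and 213 ≡ 1 (mod 4), so (35/213) = +(213/35).
Reduce top mod 35: now compute (3/35).
Reciprocity: 3 ≡ 3 and 35 ≡ 3 (mod 4), so (3/35) = −(35/3).
Reduce top mod 3: now compute (2/3).
Pull out 2: since 3 ≡ 3 (mod 8), (2/3) = -1.
Reached (1/3) = 1. Collecting the sign flips along the way, the symbol is -1.

-1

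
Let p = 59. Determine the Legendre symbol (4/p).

1

Pull out 2^2: since 59 ≡ 3 (mod 8), (2/59) = -1, so (2/59)^2 = +1.
Reached (1/59) = 1. Collecting the sign flips along the way, the symbol is +1.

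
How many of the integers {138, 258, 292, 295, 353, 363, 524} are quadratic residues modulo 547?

(138/547) = -1 → non-residue.
(258/547) = -1 → non-residue.
(292/547) = +1 → QR.
(295/547) = +1 → QR.
(353/547) = +1 → QR.
(363/547) = -1 → non-residue.
(524/547) = +1 → QR.
Total quadratic residues among the 7: 4.

4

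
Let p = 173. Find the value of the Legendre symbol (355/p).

1

First reduce: 355 ≡ 9 (mod 173).
Reciprocity: 9 ≡ 1 and 173 ≡ 1 (mod 4), so (9/173) = +(173/9).
Reduce top mod 9: now compute (2/9).
Pull out 2: since 9 ≡ 1 (mod 8), (2/9) = +1.
Reached (1/9) = 1. Collecting the sign flips along the way, the symbol is +1.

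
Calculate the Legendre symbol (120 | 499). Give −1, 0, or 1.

Euler's criterion: (120/499) ≡ 120^249 (mod 499).
120^2 ≡ 428 (mod 499)
120^4 ≡ 51 (mod 499)
120^8 ≡ 106 (mod 499)
120^16 ≡ 258 (mod 499)
120^32 ≡ 197 (mod 499)
120^64 ≡ 386 (mod 499)
120^128 ≡ 294 (mod 499)
120^249 = 120^(128+64+32+16+8+1) ≡ 1 (mod 499).
Result is 1, so (120/499) = 1.

1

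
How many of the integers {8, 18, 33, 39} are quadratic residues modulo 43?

0

(8/43) = -1 → non-residue.
(18/43) = -1 → non-residue.
(33/43) = -1 → non-residue.
(39/43) = -1 → non-residue.
Total quadratic residues among the 4: 0.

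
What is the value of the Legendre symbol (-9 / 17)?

Euler's criterion: (-9/17) ≡ 8^8 (mod 17).
8^2 ≡ 13 (mod 17)
8^4 ≡ 16 (mod 17)
8^8 ≡ 1 (mod 17)
8^8 = 8^(8) ≡ 1 (mod 17).
Result is 1, so (-9/17) = 1.

1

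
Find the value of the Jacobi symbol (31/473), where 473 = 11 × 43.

Reciprocity: 31 ≡ 3 and 473 ≡ 1 (mod 4), so (31/473) = +(473/31).
Reduce top mod 31: now compute (8/31).
Pull out 2^3: since 31 ≡ 7 (mod 8), (2/31) = +1, so (2/31)^3 = +1.
Reached (1/31) = 1. Collecting the sign flips along the way, the symbol is +1.

1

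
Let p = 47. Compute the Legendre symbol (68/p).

1

First reduce: 68 ≡ 21 (mod 47).
Reciprocity: 21 ≡ 1 and 47 ≡ 3 (mod 4), so (21/47) = +(47/21).
Reduce top mod 21: now compute (5/21).
Reciprocity: 5 ≡ 1 and 21 ≡ 1 (mod 4), so (5/21) = +(21/5).
Reduce top mod 5: now compute (1/5).
Reached (1/5) = 1. Collecting the sign flips along the way, the symbol is +1.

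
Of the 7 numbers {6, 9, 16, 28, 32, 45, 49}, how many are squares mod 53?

(6/53) = +1 → QR.
(9/53) = +1 → QR.
(16/53) = +1 → QR.
(28/53) = +1 → QR.
(32/53) = -1 → non-residue.
(45/53) = -1 → non-residue.
(49/53) = +1 → QR.
Total quadratic residues among the 7: 5.

5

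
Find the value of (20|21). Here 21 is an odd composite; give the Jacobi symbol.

Pull out 2^2: since 21 ≡ 5 (mod 8), (2/21) = -1, so (2/21)^2 = +1.
Reciprocity: 5 ≡ 1 and 21 ≡ 1 (mod 4), so (5/21) = +(21/5).
Reduce top mod 5: now compute (1/5).
Reached (1/5) = 1. Collecting the sign flips along the way, the symbol is +1.

1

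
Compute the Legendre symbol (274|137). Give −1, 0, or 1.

0

First reduce: 274 ≡ 0 (mod 137).
Top reduces to 0: gcd > 1, so the symbol is 0.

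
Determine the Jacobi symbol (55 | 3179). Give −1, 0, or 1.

0

Reciprocity: 55 ≡ 3 and 3179 ≡ 3 (mod 4), so (55/3179) = −(3179/55).
Reduce top mod 55: now compute (44/55).
Pull out 2^2: since 55 ≡ 7 (mod 8), (2/55) = +1, so (2/55)^2 = +1.
Reciprocity: 11 ≡ 3 and 55 ≡ 3 (mod 4), so (11/55) = −(55/11).
Reduce top mod 11: now compute (0/11).
Top reduces to 0: gcd > 1, so the symbol is 0.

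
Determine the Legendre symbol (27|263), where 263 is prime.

Reciprocity: 27 ≡ 3 and 263 ≡ 3 (mod 4), so (27/263) = −(263/27).
Reduce top mod 27: now compute (20/27).
Pull out 2^2: since 27 ≡ 3 (mod 8), (2/27) = -1, so (2/27)^2 = +1.
Reciprocity: 5 ≡ 1 and 27 ≡ 3 (mod 4), so (5/27) = +(27/5).
Reduce top mod 5: now compute (2/5).
Pull out 2: since 5 ≡ 5 (mod 8), (2/5) = -1.
Reached (1/5) = 1. Collecting the sign flips along the way, the symbol is +1.

1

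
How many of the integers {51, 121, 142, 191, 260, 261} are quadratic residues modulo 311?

2

(51/311) = -1 → non-residue.
(121/311) = +1 → QR.
(142/311) = -1 → non-residue.
(191/311) = -1 → non-residue.
(260/311) = +1 → QR.
(261/311) = -1 → non-residue.
Total quadratic residues among the 6: 2.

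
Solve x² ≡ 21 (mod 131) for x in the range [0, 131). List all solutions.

Since 131 ≡ 3 (mod 4), a square root of 21 is 21^((131+1)/4) = 21^33 mod 131.
Repeated squaring: 21^2≡48, 21^4≡77, 21^8≡34, 21^16≡108, 21^32≡5 (mod 131).
21^33 = 21^(32+1) ≡ 105 (mod 131).
Check: 105² = 11025 ≡ 21 (mod 131). The two roots are 26 and 105.

26, 105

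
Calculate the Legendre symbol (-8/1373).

-1

First reduce: -8 ≡ 1365 (mod 1373).
Reciprocity: 1365 ≡ 1 and 1373 ≡ 1 (mod 4), so (1365/1373) = +(1373/1365).
Reduce top mod 1365: now compute (8/1365).
Pull out 2^3: since 1365 ≡ 5 (mod 8), (2/1365) = -1, so (2/1365)^3 = -1.
Reached (1/1365) = 1. Collecting the sign flips along the way, the symbol is -1.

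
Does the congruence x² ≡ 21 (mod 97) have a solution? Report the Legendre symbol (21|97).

-1

Euler's criterion: (21/97) ≡ 21^48 (mod 97).
21^2 ≡ 53 (mod 97)
21^4 ≡ 93 (mod 97)
21^8 ≡ 16 (mod 97)
21^16 ≡ 62 (mod 97)
21^32 ≡ 61 (mod 97)
21^48 = 21^(32+16) ≡ 96 (mod 97).
Result is 96 ≡ −1, so (21/97) = −1.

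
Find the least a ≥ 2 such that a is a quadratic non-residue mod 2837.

2

(2/2837) = −1, so 2 is the smallest positive non-residue mod 2837.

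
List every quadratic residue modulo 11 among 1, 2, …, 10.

1,3,4,5,9

Square k = 1,…,5 (k and 11−k give the same square):
1²=1, 2²=4, 3²=9, 4²≡5, 5²≡3 (mod 11).
So the quadratic residues mod 11 are {1, 3, 4, 5, 9}.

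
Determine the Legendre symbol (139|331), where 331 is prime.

1

Reciprocity: 139 ≡ 3 and 331 ≡ 3 (mod 4), so (139/331) = −(331/139).
Reduce top mod 139: now compute (53/139).
Reciprocity: 53 ≡ 1 and 139 ≡ 3 (mod 4), so (53/139) = +(139/53).
Reduce top mod 53: now compute (33/53).
Reciprocity: 33 ≡ 1 and 53 ≡ 1 (mod 4), so (33/53) = +(53/33).
Reduce top mod 33: now compute (20/33).
Pull out 2^2: since 33 ≡ 1 (mod 8), (2/33) = +1, so (2/33)^2 = +1.
Reciprocity: 5 ≡ 1 and 33 ≡ 1 (mod 4), so (5/33) = +(33/5).
Reduce top mod 5: now compute (3/5).
Reciprocity: 3 ≡ 3 and 5 ≡ 1 (mod 4), so (3/5) = +(5/3).
Reduce top mod 3: now compute (2/3).
Pull out 2: since 3 ≡ 3 (mod 8), (2/3) = -1.
Reached (1/3) = 1. Collecting the sign flips along the way, the symbol is +1.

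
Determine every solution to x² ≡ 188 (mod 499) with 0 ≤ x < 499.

Since 499 ≡ 3 (mod 4), a square root of 188 is 188^((499+1)/4) = 188^125 mod 499.
Repeated squaring: 188^2≡414, 188^4≡239, 188^8≡235, 188^16≡335, 188^32≡449, 188^64≡5 (mod 499).
188^125 = 188^(64+32+16+8+4+1) ≡ 289 (mod 499).
Check: 289² = 83521 ≡ 188 (mod 499). The two roots are 210 and 289.

210, 289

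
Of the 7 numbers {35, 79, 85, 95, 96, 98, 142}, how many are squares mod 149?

5

(35/149) = +1 → QR.
(79/149) = -1 → non-residue.
(85/149) = +1 → QR.
(95/149) = +1 → QR.
(96/149) = +1 → QR.
(98/149) = -1 → non-residue.
(142/149) = +1 → QR.
Total quadratic residues among the 7: 5.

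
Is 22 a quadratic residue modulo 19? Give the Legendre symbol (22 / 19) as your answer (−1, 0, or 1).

First reduce: 22 ≡ 3 (mod 19).
Reciprocity: 3 ≡ 3 and 19 ≡ 3 (mod 4), so (3/19) = −(19/3).
Reduce top mod 3: now compute (1/3).
Reached (1/3) = 1. Collecting the sign flips along the way, the symbol is -1.

-1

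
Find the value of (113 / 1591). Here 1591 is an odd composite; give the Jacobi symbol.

Reciprocity: 113 ≡ 1 and 1591 ≡ 3 (mod 4), so (113/1591) = +(1591/113).
Reduce top mod 113: now compute (9/113).
Reciprocity: 9 ≡ 1 and 113 ≡ 1 (mod 4), so (9/113) = +(113/9).
Reduce top mod 9: now compute (5/9).
Reciprocity: 5 ≡ 1 and 9 ≡ 1 (mod 4), so (5/9) = +(9/5).
Reduce top mod 5: now compute (4/5).
Pull out 2^2: since 5 ≡ 5 (mod 8), (2/5) = -1, so (2/5)^2 = +1.
Reached (1/5) = 1. Collecting the sign flips along the way, the symbol is +1.

1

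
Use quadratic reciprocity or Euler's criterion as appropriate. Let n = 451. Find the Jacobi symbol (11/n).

Reciprocity: 11 ≡ 3 and 451 ≡ 3 (mod 4), so (11/451) = −(451/11).
Reduce top mod 11: now compute (0/11).
Top reduces to 0: gcd > 1, so the symbol is 0.

0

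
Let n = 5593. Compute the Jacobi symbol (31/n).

Reciprocity: 31 ≡ 3 and 5593 ≡ 1 (mod 4), so (31/5593) = +(5593/31).
Reduce top mod 31: now compute (13/31).
Reciprocity: 13 ≡ 1 and 31 ≡ 3 (mod 4), so (13/31) = +(31/13).
Reduce top mod 13: now compute (5/13).
Reciprocity: 5 ≡ 1 and 13 ≡ 1 (mod 4), so (5/13) = +(13/5).
Reduce top mod 5: now compute (3/5).
Reciprocity: 3 ≡ 3 and 5 ≡ 1 (mod 4), so (3/5) = +(5/3).
Reduce top mod 3: now compute (2/3).
Pull out 2: since 3 ≡ 3 (mod 8), (2/3) = -1.
Reached (1/3) = 1. Collecting the sign flips along the way, the symbol is -1.

-1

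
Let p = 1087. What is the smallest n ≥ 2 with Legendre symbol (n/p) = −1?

(2/1087) = +1, so 2 is a residue.
(3/1087) = −1, so 3 is the smallest positive non-residue mod 1087.

3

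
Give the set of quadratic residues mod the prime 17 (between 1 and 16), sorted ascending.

1 2 4 8 9 13 15 16

Square k = 1,…,8 (k and 17−k give the same square):
1²=1, 2²=4, 3²=9, 4²=16, 5²≡8, 6²≡2, 7²≡15, 8²≡13 (mod 17).
So the quadratic residues mod 17 are {1, 2, 4, 8, 9, 13, 15, 16}.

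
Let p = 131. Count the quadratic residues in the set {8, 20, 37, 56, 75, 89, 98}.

(8/131) = -1 → non-residue.
(20/131) = +1 → QR.
(37/131) = -1 → non-residue.
(56/131) = -1 → non-residue.
(75/131) = +1 → QR.
(89/131) = +1 → QR.
(98/131) = -1 → non-residue.
Total quadratic residues among the 7: 3.

3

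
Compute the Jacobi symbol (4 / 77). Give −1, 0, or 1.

Pull out 2^2: since 77 ≡ 5 (mod 8), (2/77) = -1, so (2/77)^2 = +1.
Reached (1/77) = 1. Collecting the sign flips along the way, the symbol is +1.

1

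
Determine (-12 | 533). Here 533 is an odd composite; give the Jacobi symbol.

-1

First reduce: -12 ≡ 521 (mod 533).
Reciprocity: 521 ≡ 1 and 533 ≡ 1 (mod 4), so (521/533) = +(533/521).
Reduce top mod 521: now compute (12/521).
Pull out 2^2: since 521 ≡ 1 (mod 8), (2/521) = +1, so (2/521)^2 = +1.
Reciprocity: 3 ≡ 3 and 521 ≡ 1 (mod 4), so (3/521) = +(521/3).
Reduce top mod 3: now compute (2/3).
Pull out 2: since 3 ≡ 3 (mod 8), (2/3) = -1.
Reached (1/3) = 1. Collecting the sign flips along the way, the symbol is -1.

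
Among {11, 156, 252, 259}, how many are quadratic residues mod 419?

3

(11/419) = -1 → non-residue.
(156/419) = +1 → QR.
(252/419) = +1 → QR.
(259/419) = +1 → QR.
Total quadratic residues among the 4: 3.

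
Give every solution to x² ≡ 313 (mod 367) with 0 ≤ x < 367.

Since 367 ≡ 3 (mod 4), a square root of 313 is 313^((367+1)/4) = 313^92 mod 367.
Repeated squaring: 313^2≡347, 313^4≡33, 313^8≡355, 313^16≡144, 313^32≡184, 313^64≡92 (mod 367).
313^92 = 313^(64+16+8+4) ≡ 57 (mod 367).
Check: 57² = 3249 ≡ 313 (mod 367). The two roots are 57 and 310.

57, 310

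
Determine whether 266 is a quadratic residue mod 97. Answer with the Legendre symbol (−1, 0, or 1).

1

Euler's criterion: (266/97) ≡ 72^48 (mod 97).
72^2 ≡ 43 (mod 97)
72^4 ≡ 6 (mod 97)
72^8 ≡ 36 (mod 97)
72^16 ≡ 35 (mod 97)
72^32 ≡ 61 (mod 97)
72^48 = 72^(32+16) ≡ 1 (mod 97).
Result is 1, so (266/97) = 1.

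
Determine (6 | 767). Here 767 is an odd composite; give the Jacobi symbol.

1

Pull out 2: since 767 ≡ 7 (mod 8), (2/767) = +1.
Reciprocity: 3 ≡ 3 and 767 ≡ 3 (mod 4), so (3/767) = −(767/3).
Reduce top mod 3: now compute (2/3).
Pull out 2: since 3 ≡ 3 (mod 8), (2/3) = -1.
Reached (1/3) = 1. Collecting the sign flips along the way, the symbol is +1.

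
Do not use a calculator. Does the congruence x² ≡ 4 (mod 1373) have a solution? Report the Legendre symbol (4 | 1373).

Pull out 2^2: since 1373 ≡ 5 (mod 8), (2/1373) = -1, so (2/1373)^2 = +1.
Reached (1/1373) = 1. Collecting the sign flips along the way, the symbol is +1.

1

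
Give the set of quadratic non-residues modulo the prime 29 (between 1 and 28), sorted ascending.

Square k = 1,…,14 (k and 29−k give the same square):
1²=1, 2²=4, 3²=9, 4²=16, 5²=25, 6²≡7, 7²≡20, 8²≡6, 9²≡23, 10²≡13, 11²≡5, 12²≡28, 13²≡24, 14²≡22 (mod 29).
The residues are {1, 4, 5, 6, 7, 9, 13, 16, 20, 22, 23, 24, 25, 28}; the non-residues are the remaining 14 nonzero classes.

2,3,8,10,11,12,14,15,17,18,19,21,26,27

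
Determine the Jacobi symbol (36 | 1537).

Pull out 2^2: since 1537 ≡ 1 (mod 8), (2/1537) = +1, so (2/1537)^2 = +1.
Reciprocity: 9 ≡ 1 and 1537 ≡ 1 (mod 4), so (9/1537) = +(1537/9).
Reduce top mod 9: now compute (7/9).
Reciprocity: 7 ≡ 3 and 9 ≡ 1 (mod 4), so (7/9) = +(9/7).
Reduce top mod 7: now compute (2/7).
Pull out 2: since 7 ≡ 7 (mod 8), (2/7) = +1.
Reached (1/7) = 1. Collecting the sign flips along the way, the symbol is +1.

1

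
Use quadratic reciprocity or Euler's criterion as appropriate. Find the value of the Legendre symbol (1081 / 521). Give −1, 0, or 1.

First reduce: 1081 ≡ 39 (mod 521).
Reciprocity: 39 ≡ 3 and 521 ≡ 1 (mod 4), so (39/521) = +(521/39).
Reduce top mod 39: now compute (14/39).
Pull out 2: since 39 ≡ 7 (mod 8), (2/39) = +1.
Reciprocity: 7 ≡ 3 and 39 ≡ 3 (mod 4), so (7/39) = −(39/7).
Reduce top mod 7: now compute (4/7).
Pull out 2^2: since 7 ≡ 7 (mod 8), (2/7) = +1, so (2/7)^2 = +1.
Reached (1/7) = 1. Collecting the sign flips along the way, the symbol is -1.

-1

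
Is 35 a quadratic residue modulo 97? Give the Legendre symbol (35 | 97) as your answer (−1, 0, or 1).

Reciprocity: 35 ≡ 3 and 97 ≡ 1 (mod 4), so (35/97) = +(97/35).
Reduce top mod 35: now compute (27/35).
Reciprocity: 27 ≡ 3 and 35 ≡ 3 (mod 4), so (27/35) = −(35/27).
Reduce top mod 27: now compute (8/27).
Pull out 2^3: since 27 ≡ 3 (mod 8), (2/27) = -1, so (2/27)^3 = -1.
Reached (1/27) = 1. Collecting the sign flips along the way, the symbol is +1.

1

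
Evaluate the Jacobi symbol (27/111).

0

Reciprocity: 27 ≡ 3 and 111 ≡ 3 (mod 4), so (27/111) = −(111/27).
Reduce top mod 27: now compute (3/27).
Reciprocity: 3 ≡ 3 and 27 ≡ 3 (mod 4), so (3/27) = −(27/3).
Reduce top mod 3: now compute (0/3).
Top reduces to 0: gcd > 1, so the symbol is 0.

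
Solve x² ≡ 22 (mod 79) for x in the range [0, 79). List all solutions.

38, 41

Since 79 ≡ 3 (mod 4), a square root of 22 is 22^((79+1)/4) = 22^20 mod 79.
Repeated squaring: 22^2≡10, 22^4≡21, 22^8≡46, 22^16≡62 (mod 79).
22^20 = 22^(16+4) ≡ 38 (mod 79).
Check: 38² = 1444 ≡ 22 (mod 79). The two roots are 38 and 41.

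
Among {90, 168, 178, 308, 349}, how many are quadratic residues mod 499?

(90/499) = -1 → non-residue.
(168/499) = -1 → non-residue.
(178/499) = +1 → QR.
(308/499) = +1 → QR.
(349/499) = -1 → non-residue.
Total quadratic residues among the 5: 2.

2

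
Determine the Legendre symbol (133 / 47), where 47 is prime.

-1

First reduce: 133 ≡ 39 (mod 47).
Reciprocity: 39 ≡ 3 and 47 ≡ 3 (mod 4), so (39/47) = −(47/39).
Reduce top mod 39: now compute (8/39).
Pull out 2^3: since 39 ≡ 7 (mod 8), (2/39) = +1, so (2/39)^3 = +1.
Reached (1/39) = 1. Collecting the sign flips along the way, the symbol is -1.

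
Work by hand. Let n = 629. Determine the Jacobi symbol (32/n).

Pull out 2^5: since 629 ≡ 5 (mod 8), (2/629) = -1, so (2/629)^5 = -1.
Reached (1/629) = 1. Collecting the sign flips along the way, the symbol is -1.

-1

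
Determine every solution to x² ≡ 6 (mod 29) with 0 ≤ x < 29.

8, 21

29 ≡ 1 (mod 4), so we find a root by search.
Trying successive values, 8² = 64 ≡ 6 (mod 29). The other root is 29 − 8 = 21.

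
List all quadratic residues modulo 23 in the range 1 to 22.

Square k = 1,…,11 (k and 23−k give the same square):
1²=1, 2²=4, 3²=9, 4²=16, 5²≡2, 6²≡13, 7²≡3, 8²≡18, 9²≡12, 10²≡8, 11²≡6 (mod 23).
So the quadratic residues mod 23 are {1, 2, 3, 4, 6, 8, 9, 12, 13, 16, 18}.

1,2,3,4,6,8,9,12,13,16,18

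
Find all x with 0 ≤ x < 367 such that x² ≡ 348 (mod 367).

Since 367 ≡ 3 (mod 4), a square root of 348 is 348^((367+1)/4) = 348^92 mod 367.
Repeated squaring: 348^2≡361, 348^4≡36, 348^8≡195, 348^16≡224, 348^32≡264, 348^64≡333 (mod 367).
348^92 = 348^(64+16+8+4) ≡ 240 (mod 367).
Check: 240² = 57600 ≡ 348 (mod 367). The two roots are 127 and 240.

127, 240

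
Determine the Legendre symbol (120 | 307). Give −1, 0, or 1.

Pull out 2^3: since 307 ≡ 3 (mod 8), (2/307) = -1, so (2/307)^3 = -1.
Reciprocity: 15 ≡ 3 and 307 ≡ 3 (mod 4), so (15/307) = −(307/15).
Reduce top mod 15: now compute (7/15).
Reciprocity: 7 ≡ 3 and 15 ≡ 3 (mod 4), so (7/15) = −(15/7).
Reduce top mod 7: now compute (1/7).
Reached (1/7) = 1. Collecting the sign flips along the way, the symbol is -1.

-1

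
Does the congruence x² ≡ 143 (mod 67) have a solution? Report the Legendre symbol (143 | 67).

1

First reduce: 143 ≡ 9 (mod 67).
Reciprocity: 9 ≡ 1 and 67 ≡ 3 (mod 4), so (9/67) = +(67/9).
Reduce top mod 9: now compute (4/9).
Pull out 2^2: since 9 ≡ 1 (mod 8), (2/9) = +1, so (2/9)^2 = +1.
Reached (1/9) = 1. Collecting the sign flips along the way, the symbol is +1.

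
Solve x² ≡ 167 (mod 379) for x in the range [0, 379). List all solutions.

Since 379 ≡ 3 (mod 4), a square root of 167 is 167^((379+1)/4) = 167^95 mod 379.
Repeated squaring: 167^2≡222, 167^4≡14, 167^8≡196, 167^16≡137, 167^32≡198, 167^64≡167 (mod 379).
167^95 = 167^(64+16+8+4+2+1) ≡ 198 (mod 379).
Check: 198² = 39204 ≡ 167 (mod 379). The two roots are 181 and 198.

181, 198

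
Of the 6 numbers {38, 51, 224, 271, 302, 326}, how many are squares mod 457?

(38/457) = +1 → QR.
(51/457) = +1 → QR.
(224/457) = +1 → QR.
(271/457) = -1 → non-residue.
(302/457) = +1 → QR.
(326/457) = +1 → QR.
Total quadratic residues among the 6: 5.

5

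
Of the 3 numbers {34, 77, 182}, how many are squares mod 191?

2

(34/191) = +1 → QR.
(77/191) = +1 → QR.
(182/191) = -1 → non-residue.
Total quadratic residues among the 3: 2.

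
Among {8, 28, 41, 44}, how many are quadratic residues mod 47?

(8/47) = +1 → QR.
(28/47) = +1 → QR.
(41/47) = -1 → non-residue.
(44/47) = -1 → non-residue.
Total quadratic residues among the 4: 2.

2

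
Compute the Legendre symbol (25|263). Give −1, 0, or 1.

1

Euler's criterion: (25/263) ≡ 25^131 (mod 263).
25^2 ≡ 99 (mod 263)
25^4 ≡ 70 (mod 263)
25^8 ≡ 166 (mod 263)
25^16 ≡ 204 (mod 263)
25^32 ≡ 62 (mod 263)
25^64 ≡ 162 (mod 263)
25^128 ≡ 207 (mod 263)
25^131 = 25^(128+2+1) ≡ 1 (mod 263).
Result is 1, so (25/263) = 1.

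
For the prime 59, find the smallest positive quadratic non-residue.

(2/59) = −1, so 2 is the smallest positive non-residue mod 59.

2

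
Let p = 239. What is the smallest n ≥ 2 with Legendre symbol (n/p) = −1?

7

(2/239) = +1, so 2 is a residue.
(3/239) = +1, so 3 is a residue.
(4/239) = +1, so 4 is a residue.
(5/239) = +1, so 5 is a residue.
(6/239) = +1, so 6 is a residue.
(7/239) = −1, so 7 is the smallest positive non-residue mod 239.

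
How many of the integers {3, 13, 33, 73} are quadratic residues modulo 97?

3

(3/97) = +1 → QR.
(13/97) = -1 → non-residue.
(33/97) = +1 → QR.
(73/97) = +1 → QR.
Total quadratic residues among the 4: 3.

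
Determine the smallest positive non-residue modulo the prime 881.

(2/881) = +1, so 2 is a residue.
(3/881) = −1, so 3 is the smallest positive non-residue mod 881.

3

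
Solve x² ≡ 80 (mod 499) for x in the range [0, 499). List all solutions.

200, 299

Since 499 ≡ 3 (mod 4), a square root of 80 is 80^((499+1)/4) = 80^125 mod 499.
Repeated squaring: 80^2≡412, 80^4≡84, 80^8≡70, 80^16≡409, 80^32≡116, 80^64≡482 (mod 499).
80^125 = 80^(64+32+16+8+4+1) ≡ 299 (mod 499).
Check: 299² = 89401 ≡ 80 (mod 499). The two roots are 200 and 299.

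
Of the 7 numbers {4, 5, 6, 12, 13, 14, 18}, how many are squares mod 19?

3

(4/19) = +1 → QR.
(5/19) = +1 → QR.
(6/19) = +1 → QR.
(12/19) = -1 → non-residue.
(13/19) = -1 → non-residue.
(14/19) = -1 → non-residue.
(18/19) = -1 → non-residue.
Total quadratic residues among the 7: 3.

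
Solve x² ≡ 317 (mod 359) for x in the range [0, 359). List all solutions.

26, 333

Since 359 ≡ 3 (mod 4), a square root of 317 is 317^((359+1)/4) = 317^90 mod 359.
Repeated squaring: 317^2≡328, 317^4≡243, 317^8≡173, 317^16≡132, 317^32≡192, 317^64≡246 (mod 359).
317^90 = 317^(64+16+8+2) ≡ 333 (mod 359).
Check: 333² = 110889 ≡ 317 (mod 359). The two roots are 26 and 333.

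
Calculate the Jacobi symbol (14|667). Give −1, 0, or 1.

1

Pull out 2: since 667 ≡ 3 (mod 8), (2/667) = -1.
Reciprocity: 7 ≡ 3 and 667 ≡ 3 (mod 4), so (7/667) = −(667/7).
Reduce top mod 7: now compute (2/7).
Pull out 2: since 7 ≡ 7 (mod 8), (2/7) = +1.
Reached (1/7) = 1. Collecting the sign flips along the way, the symbol is +1.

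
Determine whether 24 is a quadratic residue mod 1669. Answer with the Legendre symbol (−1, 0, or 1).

-1

Pull out 2^3: since 1669 ≡ 5 (mod 8), (2/1669) = -1, so (2/1669)^3 = -1.
Reciprocity: 3 ≡ 3 and 1669 ≡ 1 (mod 4), so (3/1669) = +(1669/3).
Reduce top mod 3: now compute (1/3).
Reached (1/3) = 1. Collecting the sign flips along the way, the symbol is -1.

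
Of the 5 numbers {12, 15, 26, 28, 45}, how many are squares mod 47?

(12/47) = +1 → QR.
(15/47) = -1 → non-residue.
(26/47) = -1 → non-residue.
(28/47) = +1 → QR.
(45/47) = -1 → non-residue.
Total quadratic residues among the 5: 2.

2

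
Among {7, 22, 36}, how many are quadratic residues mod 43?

1

(7/43) = -1 → non-residue.
(22/43) = -1 → non-residue.
(36/43) = +1 → QR.
Total quadratic residues among the 3: 1.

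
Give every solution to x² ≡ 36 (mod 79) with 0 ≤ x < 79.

Since 79 ≡ 3 (mod 4), a square root of 36 is 36^((79+1)/4) = 36^20 mod 79.
Repeated squaring: 36^2≡32, 36^4≡76, 36^8≡9, 36^16≡2 (mod 79).
36^20 = 36^(16+4) ≡ 73 (mod 79).
Check: 73² = 5329 ≡ 36 (mod 79). The two roots are 6 and 73.

6, 73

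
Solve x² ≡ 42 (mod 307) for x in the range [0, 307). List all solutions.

Since 307 ≡ 3 (mod 4), a square root of 42 is 42^((307+1)/4) = 42^77 mod 307.
Repeated squaring: 42^2≡229, 42^4≡251, 42^8≡66, 42^16≡58, 42^32≡294, 42^64≡169 (mod 307).
42^77 = 42^(64+8+4+1) ≡ 170 (mod 307).
Check: 170² = 28900 ≡ 42 (mod 307). The two roots are 137 and 170.

137, 170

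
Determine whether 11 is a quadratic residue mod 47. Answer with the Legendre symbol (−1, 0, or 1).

-1

Reciprocity: 11 ≡ 3 and 47 ≡ 3 (mod 4), so (11/47) = −(47/11).
Reduce top mod 11: now compute (3/11).
Reciprocity: 3 ≡ 3 and 11 ≡ 3 (mod 4), so (3/11) = −(11/3).
Reduce top mod 3: now compute (2/3).
Pull out 2: since 3 ≡ 3 (mod 8), (2/3) = -1.
Reached (1/3) = 1. Collecting the sign flips along the way, the symbol is -1.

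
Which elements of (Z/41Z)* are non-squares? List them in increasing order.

Square k = 1,…,20 (k and 41−k give the same square):
1²=1, 2²=4, 3²=9, 4²=16, 5²=25, 6²=36, 7²≡8, 8²≡23, 9²≡40, 10²≡18, 11²≡39, 12²≡21, 13²≡5, 14²≡32, 15²≡20, 16²≡10, 17²≡2, 18²≡37, 19²≡33, 20²≡31 (mod 41).
The residues are {1, 2, 4, 5, 8, 9, 10, 16, 18, 20, 21, 23, 25, 31, 32, 33, 36, 37, 39, 40}; the non-residues are the remaining 20 nonzero classes.

3 6 7 11 12 13 14 15 17 19 22 24 26 27 28 29 30 34 35 38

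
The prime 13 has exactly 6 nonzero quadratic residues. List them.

Square k = 1,…,6 (k and 13−k give the same square):
1²=1, 2²=4, 3²=9, 4²≡3, 5²≡12, 6²≡10 (mod 13).
So the quadratic residues mod 13 are {1, 3, 4, 9, 10, 12}.

1, 3, 4, 9, 10, 12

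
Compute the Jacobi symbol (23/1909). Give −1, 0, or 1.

Reciprocity: 23 ≡ 3 and 1909 ≡ 1 (mod 4), so (23/1909) = +(1909/23).
Reduce top mod 23: now compute (0/23).
Top reduces to 0: gcd > 1, so the symbol is 0.

0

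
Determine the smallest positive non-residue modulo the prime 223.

3

(2/223) = +1, so 2 is a residue.
(3/223) = −1, so 3 is the smallest positive non-residue mod 223.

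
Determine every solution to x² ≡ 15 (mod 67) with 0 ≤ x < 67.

22, 45

Since 67 ≡ 3 (mod 4), a square root of 15 is 15^((67+1)/4) = 15^17 mod 67.
Repeated squaring: 15^2≡24, 15^4≡40, 15^8≡59, 15^16≡64 (mod 67).
15^17 = 15^(16+1) ≡ 22 (mod 67).
Check: 22² = 484 ≡ 15 (mod 67). The two roots are 22 and 45.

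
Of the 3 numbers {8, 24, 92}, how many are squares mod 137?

1

(8/137) = +1 → QR.
(24/137) = -1 → non-residue.
(92/137) = -1 → non-residue.
Total quadratic residues among the 3: 1.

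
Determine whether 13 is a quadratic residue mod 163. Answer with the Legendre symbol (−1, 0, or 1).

-1

Reciprocity: 13 ≡ 1 and 163 ≡ 3 (mod 4), so (13/163) = +(163/13).
Reduce top mod 13: now compute (7/13).
Reciprocity: 7 ≡ 3 and 13 ≡ 1 (mod 4), so (7/13) = +(13/7).
Reduce top mod 7: now compute (6/7).
Pull out 2: since 7 ≡ 7 (mod 8), (2/7) = +1.
Reciprocity: 3 ≡ 3 and 7 ≡ 3 (mod 4), so (3/7) = −(7/3).
Reduce top mod 3: now compute (1/3).
Reached (1/3) = 1. Collecting the sign flips along the way, the symbol is -1.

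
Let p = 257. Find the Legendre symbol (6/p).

-1

Euler's criterion: (6/257) ≡ 6^128 (mod 257).
6^2 ≡ 36 (mod 257)
6^4 ≡ 11 (mod 257)
6^8 ≡ 121 (mod 257)
6^16 ≡ 249 (mod 257)
6^32 ≡ 64 (mod 257)
6^64 ≡ 241 (mod 257)
6^128 ≡ 256 (mod 257)
6^128 = 6^(128) ≡ 256 (mod 257).
Result is 256 ≡ −1, so (6/257) = −1.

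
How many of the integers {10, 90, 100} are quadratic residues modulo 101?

1

(10/101) = -1 → non-residue.
(90/101) = -1 → non-residue.
(100/101) = +1 → QR.
Total quadratic residues among the 3: 1.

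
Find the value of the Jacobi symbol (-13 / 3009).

-1

First reduce: -13 ≡ 2996 (mod 3009).
Pull out 2^2: since 3009 ≡ 1 (mod 8), (2/3009) = +1, so (2/3009)^2 = +1.
Reciprocity: 749 ≡ 1 and 3009 ≡ 1 (mod 4), so (749/3009) = +(3009/749).
Reduce top mod 749: now compute (13/749).
Reciprocity: 13 ≡ 1 and 749 ≡ 1 (mod 4), so (13/749) = +(749/13).
Reduce top mod 13: now compute (8/13).
Pull out 2^3: since 13 ≡ 5 (mod 8), (2/13) = -1, so (2/13)^3 = -1.
Reached (1/13) = 1. Collecting the sign flips along the way, the symbol is -1.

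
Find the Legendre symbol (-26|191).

Euler's criterion: (-26/191) ≡ 165^95 (mod 191).
165^2 ≡ 103 (mod 191)
165^4 ≡ 104 (mod 191)
165^8 ≡ 120 (mod 191)
165^16 ≡ 75 (mod 191)
165^32 ≡ 86 (mod 191)
165^64 ≡ 138 (mod 191)
165^95 = 165^(64+16+8+4+2+1) ≡ 190 (mod 191).
Result is 190 ≡ −1, so (-26/191) = −1.

-1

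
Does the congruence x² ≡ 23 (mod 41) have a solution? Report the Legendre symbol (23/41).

1

Euler's criterion: (23/41) ≡ 23^20 (mod 41).
23^2 ≡ 37 (mod 41)
23^4 ≡ 16 (mod 41)
23^8 ≡ 10 (mod 41)
23^16 ≡ 18 (mod 41)
23^20 = 23^(16+4) ≡ 1 (mod 41).
Result is 1, so (23/41) = 1.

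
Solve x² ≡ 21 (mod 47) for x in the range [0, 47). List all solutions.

Since 47 ≡ 3 (mod 4), a square root of 21 is 21^((47+1)/4) = 21^12 mod 47.
Repeated squaring: 21^2≡18, 21^4≡42, 21^8≡25 (mod 47).
21^12 = 21^(8+4) ≡ 16 (mod 47).
Check: 16² = 256 ≡ 21 (mod 47). The two roots are 16 and 31.

16, 31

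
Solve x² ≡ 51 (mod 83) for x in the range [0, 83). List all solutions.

Since 83 ≡ 3 (mod 4), a square root of 51 is 51^((83+1)/4) = 51^21 mod 83.
Repeated squaring: 51^2≡28, 51^4≡37, 51^8≡41, 51^16≡21 (mod 83).
51^21 = 51^(16+4+1) ≡ 36 (mod 83).
Check: 36² = 1296 ≡ 51 (mod 83). The two roots are 36 and 47.

36, 47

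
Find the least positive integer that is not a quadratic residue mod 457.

5

(2/457) = +1, so 2 is a residue.
(3/457) = +1, so 3 is a residue.
(4/457) = +1, so 4 is a residue.
(5/457) = −1, so 5 is the smallest positive non-residue mod 457.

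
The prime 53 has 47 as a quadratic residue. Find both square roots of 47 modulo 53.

53 ≡ 1 (mod 4), so we find a root by search.
Trying successive values, 10² = 100 ≡ 47 (mod 53). The other root is 53 − 10 = 43.

10, 43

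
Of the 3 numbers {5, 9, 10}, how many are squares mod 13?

(5/13) = -1 → non-residue.
(9/13) = +1 → QR.
(10/13) = +1 → QR.
Total quadratic residues among the 3: 2.

2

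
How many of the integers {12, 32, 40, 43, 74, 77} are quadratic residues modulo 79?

(12/79) = -1 → non-residue.
(32/79) = +1 → QR.
(40/79) = +1 → QR.
(43/79) = -1 → non-residue.
(74/79) = -1 → non-residue.
(77/79) = -1 → non-residue.
Total quadratic residues among the 6: 2.

2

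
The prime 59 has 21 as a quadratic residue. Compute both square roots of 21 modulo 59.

Since 59 ≡ 3 (mod 4), a square root of 21 is 21^((59+1)/4) = 21^15 mod 59.
Repeated squaring: 21^2≡28, 21^4≡17, 21^8≡53 (mod 59).
21^15 = 21^(8+4+2+1) ≡ 27 (mod 59).
Check: 27² = 729 ≡ 21 (mod 59). The two roots are 27 and 32.

27, 32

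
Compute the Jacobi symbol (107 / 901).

Reciprocity: 107 ≡ 3 and 901 ≡ 1 (mod 4), so (107/901) = +(901/107).
Reduce top mod 107: now compute (45/107).
Reciprocity: 45 ≡ 1 and 107 ≡ 3 (mod 4), so (45/107) = +(107/45).
Reduce top mod 45: now compute (17/45).
Reciprocity: 17 ≡ 1 and 45 ≡ 1 (mod 4), so (17/45) = +(45/17).
Reduce top mod 17: now compute (11/17).
Reciprocity: 11 ≡ 3 and 17 ≡ 1 (mod 4), so (11/17) = +(17/11).
Reduce top mod 11: now compute (6/11).
Pull out 2: since 11 ≡ 3 (mod 8), (2/11) = -1.
Reciprocity: 3 ≡ 3 and 11 ≡ 3 (mod 4), so (3/11) = −(11/3).
Reduce top mod 3: now compute (2/3).
Pull out 2: since 3 ≡ 3 (mod 8), (2/3) = -1.
Reached (1/3) = 1. Collecting the sign flips along the way, the symbol is -1.

-1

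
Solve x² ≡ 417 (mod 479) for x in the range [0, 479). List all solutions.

153, 326

Since 479 ≡ 3 (mod 4), a square root of 417 is 417^((479+1)/4) = 417^120 mod 479.
Repeated squaring: 417^2≡12, 417^4≡144, 417^8≡139, 417^16≡161, 417^32≡55, 417^64≡151 (mod 479).
417^120 = 417^(64+32+16+8) ≡ 326 (mod 479).
Check: 326² = 106276 ≡ 417 (mod 479). The two roots are 153 and 326.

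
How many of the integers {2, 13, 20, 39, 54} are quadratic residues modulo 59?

(2/59) = -1 → non-residue.
(13/59) = -1 → non-residue.
(20/59) = +1 → QR.
(39/59) = -1 → non-residue.
(54/59) = -1 → non-residue.
Total quadratic residues among the 5: 1.

1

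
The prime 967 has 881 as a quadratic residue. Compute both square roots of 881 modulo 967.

Since 967 ≡ 3 (mod 4), a square root of 881 is 881^((967+1)/4) = 881^242 mod 967.
Repeated squaring: 881^2≡627, 881^4≡527, 881^8≡200, 881^16≡353, 881^32≡833, 881^64≡550, 881^128≡796 (mod 967).
881^242 = 881^(128+64+32+16+2) ≡ 424 (mod 967).
Check: 424² = 179776 ≡ 881 (mod 967). The two roots are 424 and 543.

424, 543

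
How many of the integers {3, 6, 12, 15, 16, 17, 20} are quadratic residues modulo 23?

4

(3/23) = +1 → QR.
(6/23) = +1 → QR.
(12/23) = +1 → QR.
(15/23) = -1 → non-residue.
(16/23) = +1 → QR.
(17/23) = -1 → non-residue.
(20/23) = -1 → non-residue.
Total quadratic residues among the 7: 4.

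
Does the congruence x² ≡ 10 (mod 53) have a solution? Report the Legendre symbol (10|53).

1

Euler's criterion: (10/53) ≡ 10^26 (mod 53).
10^2 ≡ 47 (mod 53)
10^4 ≡ 36 (mod 53)
10^8 ≡ 24 (mod 53)
10^16 ≡ 46 (mod 53)
10^26 = 10^(16+8+2) ≡ 1 (mod 53).
Result is 1, so (10/53) = 1.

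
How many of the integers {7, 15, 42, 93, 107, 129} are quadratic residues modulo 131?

(7/131) = +1 → QR.
(15/131) = +1 → QR.
(42/131) = -1 → non-residue.
(93/131) = -1 → non-residue.
(107/131) = +1 → QR.
(129/131) = +1 → QR.
Total quadratic residues among the 6: 4.

4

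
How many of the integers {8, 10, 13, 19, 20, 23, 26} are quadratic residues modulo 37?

(8/37) = -1 → non-residue.
(10/37) = +1 → QR.
(13/37) = -1 → non-residue.
(19/37) = -1 → non-residue.
(20/37) = -1 → non-residue.
(23/37) = -1 → non-residue.
(26/37) = +1 → QR.
Total quadratic residues among the 7: 2.

2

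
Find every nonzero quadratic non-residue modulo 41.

Square k = 1,…,20 (k and 41−k give the same square):
1²=1, 2²=4, 3²=9, 4²=16, 5²=25, 6²=36, 7²≡8, 8²≡23, 9²≡40, 10²≡18, 11²≡39, 12²≡21, 13²≡5, 14²≡32, 15²≡20, 16²≡10, 17²≡2, 18²≡37, 19²≡33, 20²≡31 (mod 41).
The residues are {1, 2, 4, 5, 8, 9, 10, 16, 18, 20, 21, 23, 25, 31, 32, 33, 36, 37, 39, 40}; the non-residues are the remaining 20 nonzero classes.

3,6,7,11,12,13,14,15,17,19,22,24,26,27,28,29,30,34,35,38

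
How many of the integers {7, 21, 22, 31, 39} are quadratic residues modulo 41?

(7/41) = -1 → non-residue.
(21/41) = +1 → QR.
(22/41) = -1 → non-residue.
(31/41) = +1 → QR.
(39/41) = +1 → QR.
Total quadratic residues among the 5: 3.

3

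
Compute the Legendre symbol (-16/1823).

First reduce: -16 ≡ 1807 (mod 1823).
Reciprocity: 1807 ≡ 3 and 1823 ≡ 3 (mod 4), so (1807/1823) = −(1823/1807).
Reduce top mod 1807: now compute (16/1807).
Pull out 2^4: since 1807 ≡ 7 (mod 8), (2/1807) = +1, so (2/1807)^4 = +1.
Reached (1/1807) = 1. Collecting the sign flips along the way, the symbol is -1.

-1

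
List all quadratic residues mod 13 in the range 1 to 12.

1 3 4 9 10 12

Square k = 1,…,6 (k and 13−k give the same square):
1²=1, 2²=4, 3²=9, 4²≡3, 5²≡12, 6²≡10 (mod 13).
So the quadratic residues mod 13 are {1, 3, 4, 9, 10, 12}.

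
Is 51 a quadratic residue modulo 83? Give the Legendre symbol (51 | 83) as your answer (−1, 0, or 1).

1

Euler's criterion: (51/83) ≡ 51^41 (mod 83).
51^2 ≡ 28 (mod 83)
51^4 ≡ 37 (mod 83)
51^8 ≡ 41 (mod 83)
51^16 ≡ 21 (mod 83)
51^32 ≡ 26 (mod 83)
51^41 = 51^(32+8+1) ≡ 1 (mod 83).
Result is 1, so (51/83) = 1.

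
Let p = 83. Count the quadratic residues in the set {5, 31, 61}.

2

(5/83) = -1 → non-residue.
(31/83) = +1 → QR.
(61/83) = +1 → QR.
Total quadratic residues among the 3: 2.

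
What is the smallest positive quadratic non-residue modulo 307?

2

(2/307) = −1, so 2 is the smallest positive non-residue mod 307.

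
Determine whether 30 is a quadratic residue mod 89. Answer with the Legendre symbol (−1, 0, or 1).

-1

Euler's criterion: (30/89) ≡ 30^44 (mod 89).
30^2 ≡ 10 (mod 89)
30^4 ≡ 11 (mod 89)
30^8 ≡ 32 (mod 89)
30^16 ≡ 45 (mod 89)
30^32 ≡ 67 (mod 89)
30^44 = 30^(32+8+4) ≡ 88 (mod 89).
Result is 88 ≡ −1, so (30/89) = −1.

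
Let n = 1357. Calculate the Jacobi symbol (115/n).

0

Reciprocity: 115 ≡ 3 and 1357 ≡ 1 (mod 4), so (115/1357) = +(1357/115).
Reduce top mod 115: now compute (92/115).
Pull out 2^2: since 115 ≡ 3 (mod 8), (2/115) = -1, so (2/115)^2 = +1.
Reciprocity: 23 ≡ 3 and 115 ≡ 3 (mod 4), so (23/115) = −(115/23).
Reduce top mod 23: now compute (0/23).
Top reduces to 0: gcd > 1, so the symbol is 0.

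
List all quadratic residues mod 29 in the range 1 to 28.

1, 4, 5, 6, 7, 9, 13, 16, 20, 22, 23, 24, 25, 28

Square k = 1,…,14 (k and 29−k give the same square):
1²=1, 2²=4, 3²=9, 4²=16, 5²=25, 6²≡7, 7²≡20, 8²≡6, 9²≡23, 10²≡13, 11²≡5, 12²≡28, 13²≡24, 14²≡22 (mod 29).
So the quadratic residues mod 29 are {1, 4, 5, 6, 7, 9, 13, 16, 20, 22, 23, 24, 25, 28}.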